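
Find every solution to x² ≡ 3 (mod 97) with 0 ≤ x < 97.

10, 87

97 ≡ 1 (mod 4), so we find a root by search.
Trying successive values, 10² = 100 ≡ 3 (mod 97). The other root is 97 − 10 = 87.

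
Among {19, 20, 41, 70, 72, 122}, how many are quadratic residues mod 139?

3

(19/139) = -1 → non-residue.
(20/139) = +1 → QR.
(41/139) = +1 → QR.
(70/139) = -1 → non-residue.
(72/139) = -1 → non-residue.
(122/139) = +1 → QR.
Total quadratic residues among the 6: 3.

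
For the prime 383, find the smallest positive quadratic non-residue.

5

(2/383) = +1, so 2 is a residue.
(3/383) = +1, so 3 is a residue.
(4/383) = +1, so 4 is a residue.
(5/383) = −1, so 5 is the smallest positive non-residue mod 383.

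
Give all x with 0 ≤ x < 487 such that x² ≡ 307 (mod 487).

116, 371

Since 487 ≡ 3 (mod 4), a square root of 307 is 307^((487+1)/4) = 307^122 mod 487.
Repeated squaring: 307^2≡258, 307^4≡332, 307^8≡162, 307^16≡433, 307^32≡481, 307^64≡36 (mod 487).
307^122 = 307^(64+32+16+8+2) ≡ 116 (mod 487).
Check: 116² = 13456 ≡ 307 (mod 487). The two roots are 116 and 371.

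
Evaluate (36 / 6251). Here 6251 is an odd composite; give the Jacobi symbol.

1

Pull out 2^2: since 6251 ≡ 3 (mod 8), (2/6251) = -1, so (2/6251)^2 = +1.
Reciprocity: 9 ≡ 1 and 6251 ≡ 3 (mod 4), so (9/6251) = +(6251/9).
Reduce top mod 9: now compute (5/9).
Reciprocity: 5 ≡ 1 and 9 ≡ 1 (mod 4), so (5/9) = +(9/5).
Reduce top mod 5: now compute (4/5).
Pull out 2^2: since 5 ≡ 5 (mod 8), (2/5) = -1, so (2/5)^2 = +1.
Reached (1/5) = 1. Collecting the sign flips along the way, the symbol is +1.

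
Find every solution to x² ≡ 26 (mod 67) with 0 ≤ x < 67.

Since 67 ≡ 3 (mod 4), a square root of 26 is 26^((67+1)/4) = 26^17 mod 67.
Repeated squaring: 26^2≡6, 26^4≡36, 26^8≡23, 26^16≡60 (mod 67).
26^17 = 26^(16+1) ≡ 19 (mod 67).
Check: 19² = 361 ≡ 26 (mod 67). The two roots are 19 and 48.

19, 48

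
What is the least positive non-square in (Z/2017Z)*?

5

(2/2017) = +1, so 2 is a residue.
(3/2017) = +1, so 3 is a residue.
(4/2017) = +1, so 4 is a residue.
(5/2017) = −1, so 5 is the smallest positive non-residue mod 2017.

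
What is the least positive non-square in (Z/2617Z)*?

5

(2/2617) = +1, so 2 is a residue.
(3/2617) = +1, so 3 is a residue.
(4/2617) = +1, so 4 is a residue.
(5/2617) = −1, so 5 is the smallest positive non-residue mod 2617.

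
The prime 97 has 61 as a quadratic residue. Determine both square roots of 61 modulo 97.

97 ≡ 1 (mod 4), so we find a root by search.
Trying successive values, 35² = 1225 ≡ 61 (mod 97). The other root is 97 − 35 = 62.

35, 62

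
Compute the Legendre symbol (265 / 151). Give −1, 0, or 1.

-1

First reduce: 265 ≡ 114 (mod 151).
Pull out 2: since 151 ≡ 7 (mod 8), (2/151) = +1.
Reciprocity: 57 ≡ 1 and 151 ≡ 3 (mod 4), so (57/151) = +(151/57).
Reduce top mod 57: now compute (37/57).
Reciprocity: 37 ≡ 1 and 57 ≡ 1 (mod 4), so (37/57) = +(57/37).
Reduce top mod 37: now compute (20/37).
Pull out 2^2: since 37 ≡ 5 (mod 8), (2/37) = -1, so (2/37)^2 = +1.
Reciprocity: 5 ≡ 1 and 37 ≡ 1 (mod 4), so (5/37) = +(37/5).
Reduce top mod 5: now compute (2/5).
Pull out 2: since 5 ≡ 5 (mod 8), (2/5) = -1.
Reached (1/5) = 1. Collecting the sign flips along the way, the symbol is -1.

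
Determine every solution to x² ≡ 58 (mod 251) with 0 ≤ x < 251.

73, 178

Since 251 ≡ 3 (mod 4), a square root of 58 is 58^((251+1)/4) = 58^63 mod 251.
Repeated squaring: 58^2≡101, 58^4≡161, 58^8≡68, 58^16≡106, 58^32≡192 (mod 251).
58^63 = 58^(32+16+8+4+2+1) ≡ 73 (mod 251).
Check: 73² = 5329 ≡ 58 (mod 251). The two roots are 73 and 178.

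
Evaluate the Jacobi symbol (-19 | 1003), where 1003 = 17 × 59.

-1

First reduce: -19 ≡ 984 (mod 1003).
Pull out 2^3: since 1003 ≡ 3 (mod 8), (2/1003) = -1, so (2/1003)^3 = -1.
Reciprocity: 123 ≡ 3 and 1003 ≡ 3 (mod 4), so (123/1003) = −(1003/123).
Reduce top mod 123: now compute (19/123).
Reciprocity: 19 ≡ 3 and 123 ≡ 3 (mod 4), so (19/123) = −(123/19).
Reduce top mod 19: now compute (9/19).
Reciprocity: 9 ≡ 1 and 19 ≡ 3 (mod 4), so (9/19) = +(19/9).
Reduce top mod 9: now compute (1/9).
Reached (1/9) = 1. Collecting the sign flips along the way, the symbol is -1.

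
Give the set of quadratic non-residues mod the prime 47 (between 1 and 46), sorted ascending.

5, 10, 11, 13, 15, 19, 20, 22, 23, 26, 29, 30, 31, 33, 35, 38, 39, 40, 41, 43, 44, 45, 46

Square k = 1,…,23 (k and 47−k give the same square):
1²=1, 2²=4, 3²=9, 4²=16, 5²=25, 6²=36, 7²≡2, 8²≡17, 9²≡34, 10²≡6, 11²≡27, 12²≡3, 13²≡28, 14²≡8, 15²≡37, 16²≡21, 17²≡7, 18²≡42, 19²≡32, 20²≡24, 21²≡18, 22²≡14, 23²≡12 (mod 47).
The residues are {1, 2, 3, 4, 6, 7, 8, 9, 12, 14, 16, 17, 18, 21, 24, 25, 27, 28, 32, 34, 36, 37, 42}; the non-residues are the remaining 23 nonzero classes.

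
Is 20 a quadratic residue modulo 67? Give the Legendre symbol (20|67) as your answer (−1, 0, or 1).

-1

Euler's criterion: (20/67) ≡ 20^33 (mod 67).
20^2 ≡ 65 (mod 67)
20^4 ≡ 4 (mod 67)
20^8 ≡ 16 (mod 67)
20^16 ≡ 55 (mod 67)
20^32 ≡ 10 (mod 67)
20^33 = 20^(32+1) ≡ 66 (mod 67).
Result is 66 ≡ −1, so (20/67) = −1.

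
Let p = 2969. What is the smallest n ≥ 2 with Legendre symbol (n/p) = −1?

(2/2969) = +1, so 2 is a residue.
(3/2969) = −1, so 3 is the smallest positive non-residue mod 2969.

3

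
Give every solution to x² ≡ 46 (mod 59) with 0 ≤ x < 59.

Since 59 ≡ 3 (mod 4), a square root of 46 is 46^((59+1)/4) = 46^15 mod 59.
Repeated squaring: 46^2≡51, 46^4≡5, 46^8≡25 (mod 59).
46^15 = 46^(8+4+2+1) ≡ 20 (mod 59).
Check: 20² = 400 ≡ 46 (mod 59). The two roots are 20 and 39.

20, 39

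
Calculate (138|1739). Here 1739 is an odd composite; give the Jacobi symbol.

Pull out 2: since 1739 ≡ 3 (mod 8), (2/1739) = -1.
Reciprocity: 69 ≡ 1 and 1739 ≡ 3 (mod 4), so (69/1739) = +(1739/69).
Reduce top mod 69: now compute (14/69).
Pull out 2: since 69 ≡ 5 (mod 8), (2/69) = -1.
Reciprocity: 7 ≡ 3 and 69 ≡ 1 (mod 4), so (7/69) = +(69/7).
Reduce top mod 7: now compute (6/7).
Pull out 2: since 7 ≡ 7 (mod 8), (2/7) = +1.
Reciprocity: 3 ≡ 3 and 7 ≡ 3 (mod 4), so (3/7) = −(7/3).
Reduce top mod 3: now compute (1/3).
Reached (1/3) = 1. Collecting the sign flips along the way, the symbol is -1.

-1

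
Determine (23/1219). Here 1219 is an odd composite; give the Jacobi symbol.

0

Reciprocity: 23 ≡ 3 and 1219 ≡ 3 (mod 4), so (23/1219) = −(1219/23).
Reduce top mod 23: now compute (0/23).
Top reduces to 0: gcd > 1, so the symbol is 0.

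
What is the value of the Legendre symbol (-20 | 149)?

First reduce: -20 ≡ 129 (mod 149).
Reciprocity: 129 ≡ 1 and 149 ≡ 1 (mod 4), so (129/149) = +(149/129).
Reduce top mod 129: now compute (20/129).
Pull out 2^2: since 129 ≡ 1 (mod 8), (2/129) = +1, so (2/129)^2 = +1.
Reciprocity: 5 ≡ 1 and 129 ≡ 1 (mod 4), so (5/129) = +(129/5).
Reduce top mod 5: now compute (4/5).
Pull out 2^2: since 5 ≡ 5 (mod 8), (2/5) = -1, so (2/5)^2 = +1.
Reached (1/5) = 1. Collecting the sign flips along the way, the symbol is +1.

1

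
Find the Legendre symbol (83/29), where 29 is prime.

1

First reduce: 83 ≡ 25 (mod 29).
Reciprocity: 25 ≡ 1 and 29 ≡ 1 (mod 4), so (25/29) = +(29/25).
Reduce top mod 25: now compute (4/25).
Pull out 2^2: since 25 ≡ 1 (mod 8), (2/25) = +1, so (2/25)^2 = +1.
Reached (1/25) = 1. Collecting the sign flips along the way, the symbol is +1.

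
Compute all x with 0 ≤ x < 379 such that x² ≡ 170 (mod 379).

74, 305

Since 379 ≡ 3 (mod 4), a square root of 170 is 170^((379+1)/4) = 170^95 mod 379.
Repeated squaring: 170^2≡96, 170^4≡120, 170^8≡377, 170^16≡4, 170^32≡16, 170^64≡256 (mod 379).
170^95 = 170^(64+16+8+4+2+1) ≡ 305 (mod 379).
Check: 305² = 93025 ≡ 170 (mod 379). The two roots are 74 and 305.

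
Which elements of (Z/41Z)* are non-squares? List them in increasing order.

3 6 7 11 12 13 14 15 17 19 22 24 26 27 28 29 30 34 35 38

Square k = 1,…,20 (k and 41−k give the same square):
1²=1, 2²=4, 3²=9, 4²=16, 5²=25, 6²=36, 7²≡8, 8²≡23, 9²≡40, 10²≡18, 11²≡39, 12²≡21, 13²≡5, 14²≡32, 15²≡20, 16²≡10, 17²≡2, 18²≡37, 19²≡33, 20²≡31 (mod 41).
The residues are {1, 2, 4, 5, 8, 9, 10, 16, 18, 20, 21, 23, 25, 31, 32, 33, 36, 37, 39, 40}; the non-residues are the remaining 20 nonzero classes.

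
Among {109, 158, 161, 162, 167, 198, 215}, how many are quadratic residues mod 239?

(109/239) = +1 → QR.
(158/239) = -1 → non-residue.
(161/239) = +1 → QR.
(162/239) = +1 → QR.
(167/239) = -1 → non-residue.
(198/239) = +1 → QR.
(215/239) = -1 → non-residue.
Total quadratic residues among the 7: 4.

4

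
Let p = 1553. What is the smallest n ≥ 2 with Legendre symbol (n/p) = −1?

3

(2/1553) = +1, so 2 is a residue.
(3/1553) = −1, so 3 is the smallest positive non-residue mod 1553.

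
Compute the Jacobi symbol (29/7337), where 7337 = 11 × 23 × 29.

Reciprocity: 29 ≡ 1 and 7337 ≡ 1 (mod 4), so (29/7337) = +(7337/29).
Reduce top mod 29: now compute (0/29).
Top reduces to 0: gcd > 1, so the symbol is 0.

0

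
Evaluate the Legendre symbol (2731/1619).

First reduce: 2731 ≡ 1112 (mod 1619).
Pull out 2^3: since 1619 ≡ 3 (mod 8), (2/1619) = -1, so (2/1619)^3 = -1.
Reciprocity: 139 ≡ 3 and 1619 ≡ 3 (mod 4), so (139/1619) = −(1619/139).
Reduce top mod 139: now compute (90/139).
Pull out 2: since 139 ≡ 3 (mod 8), (2/139) = -1.
Reciprocity: 45 ≡ 1 and 139 ≡ 3 (mod 4), so (45/139) = +(139/45).
Reduce top mod 45: now compute (4/45).
Pull out 2^2: since 45 ≡ 5 (mod 8), (2/45) = -1, so (2/45)^2 = +1.
Reached (1/45) = 1. Collecting the sign flips along the way, the symbol is -1.

-1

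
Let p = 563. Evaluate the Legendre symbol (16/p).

1

Pull out 2^4: since 563 ≡ 3 (mod 8), (2/563) = -1, so (2/563)^4 = +1.
Reached (1/563) = 1. Collecting the sign flips along the way, the symbol is +1.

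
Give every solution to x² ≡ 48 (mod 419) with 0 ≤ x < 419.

116, 303

Since 419 ≡ 3 (mod 4), a square root of 48 is 48^((419+1)/4) = 48^105 mod 419.
Repeated squaring: 48^2≡209, 48^4≡105, 48^8≡131, 48^16≡401, 48^32≡324, 48^64≡226 (mod 419).
48^105 = 48^(64+32+8+1) ≡ 116 (mod 419).
Check: 116² = 13456 ≡ 48 (mod 419). The two roots are 116 and 303.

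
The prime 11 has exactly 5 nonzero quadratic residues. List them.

1, 3, 4, 5, 9

Square k = 1,…,5 (k and 11−k give the same square):
1²=1, 2²=4, 3²=9, 4²≡5, 5²≡3 (mod 11).
So the quadratic residues mod 11 are {1, 3, 4, 5, 9}.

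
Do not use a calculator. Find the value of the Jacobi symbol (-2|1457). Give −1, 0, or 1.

First reduce: -2 ≡ 1455 (mod 1457).
Reciprocity: 1455 ≡ 3 and 1457 ≡ 1 (mod 4), so (1455/1457) = +(1457/1455).
Reduce top mod 1455: now compute (2/1455).
Pull out 2: since 1455 ≡ 7 (mod 8), (2/1455) = +1.
Reached (1/1455) = 1. Collecting the sign flips along the way, the symbol is +1.

1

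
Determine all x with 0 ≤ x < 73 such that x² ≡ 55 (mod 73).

73 ≡ 1 (mod 4), so we find a root by search.
Trying successive values, 36² = 1296 ≡ 55 (mod 73). The other root is 73 − 36 = 37.

36, 37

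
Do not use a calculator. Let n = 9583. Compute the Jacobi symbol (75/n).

Reciprocity: 75 ≡ 3 and 9583 ≡ 3 (mod 4), so (75/9583) = −(9583/75).
Reduce top mod 75: now compute (58/75).
Pull out 2: since 75 ≡ 3 (mod 8), (2/75) = -1.
Reciprocity: 29 ≡ 1 and 75 ≡ 3 (mod 4), so (29/75) = +(75/29).
Reduce top mod 29: now compute (17/29).
Reciprocity: 17 ≡ 1 and 29 ≡ 1 (mod 4), so (17/29) = +(29/17).
Reduce top mod 17: now compute (12/17).
Pull out 2^2: since 17 ≡ 1 (mod 8), (2/17) = +1, so (2/17)^2 = +1.
Reciprocity: 3 ≡ 3 and 17 ≡ 1 (mod 4), so (3/17) = +(17/3).
Reduce top mod 3: now compute (2/3).
Pull out 2: since 3 ≡ 3 (mod 8), (2/3) = -1.
Reached (1/3) = 1. Collecting the sign flips along the way, the symbol is -1.

-1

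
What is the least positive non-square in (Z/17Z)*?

(2/17) = +1, so 2 is a residue.
(3/17) = −1, so 3 is the smallest positive non-residue mod 17.

3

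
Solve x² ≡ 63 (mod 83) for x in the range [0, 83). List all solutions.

35, 48

Since 83 ≡ 3 (mod 4), a square root of 63 is 63^((83+1)/4) = 63^21 mod 83.
Repeated squaring: 63^2≡68, 63^4≡59, 63^8≡78, 63^16≡25 (mod 83).
63^21 = 63^(16+4+1) ≡ 48 (mod 83).
Check: 48² = 2304 ≡ 63 (mod 83). The two roots are 35 and 48.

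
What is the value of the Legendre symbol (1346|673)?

First reduce: 1346 ≡ 0 (mod 673).
Top reduces to 0: gcd > 1, so the symbol is 0.

0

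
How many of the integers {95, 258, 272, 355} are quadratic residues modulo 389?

2

(95/389) = +1 → QR.
(258/389) = -1 → non-residue.
(272/389) = +1 → QR.
(355/389) = -1 → non-residue.
Total quadratic residues among the 4: 2.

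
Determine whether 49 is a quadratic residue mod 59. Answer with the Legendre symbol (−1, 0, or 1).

1

Reciprocity: 49 ≡ 1 and 59 ≡ 3 (mod 4), so (49/59) = +(59/49).
Reduce top mod 49: now compute (10/49).
Pull out 2: since 49 ≡ 1 (mod 8), (2/49) = +1.
Reciprocity: 5 ≡ 1 and 49 ≡ 1 (mod 4), so (5/49) = +(49/5).
Reduce top mod 5: now compute (4/5).
Pull out 2^2: since 5 ≡ 5 (mod 8), (2/5) = -1, so (2/5)^2 = +1.
Reached (1/5) = 1. Collecting the sign flips along the way, the symbol is +1.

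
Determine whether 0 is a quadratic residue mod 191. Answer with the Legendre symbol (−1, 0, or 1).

Top reduces to 0: gcd > 1, so the symbol is 0.

0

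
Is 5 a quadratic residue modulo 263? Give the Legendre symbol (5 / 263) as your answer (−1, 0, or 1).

Euler's criterion: (5/263) ≡ 5^131 (mod 263).
5^2 ≡ 25 (mod 263)
5^4 ≡ 99 (mod 263)
5^8 ≡ 70 (mod 263)
5^16 ≡ 166 (mod 263)
5^32 ≡ 204 (mod 263)
5^64 ≡ 62 (mod 263)
5^128 ≡ 162 (mod 263)
5^131 = 5^(128+2+1) ≡ 262 (mod 263).
Result is 262 ≡ −1, so (5/263) = −1.

-1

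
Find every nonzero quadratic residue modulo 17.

Square k = 1,…,8 (k and 17−k give the same square):
1²=1, 2²=4, 3²=9, 4²=16, 5²≡8, 6²≡2, 7²≡15, 8²≡13 (mod 17).
So the quadratic residues mod 17 are {1, 2, 4, 8, 9, 13, 15, 16}.

1,2,4,8,9,13,15,16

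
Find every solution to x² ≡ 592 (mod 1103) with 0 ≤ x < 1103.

Since 1103 ≡ 3 (mod 4), a square root of 592 is 592^((1103+1)/4) = 592^276 mod 1103.
Repeated squaring: 592^2≡813, 592^4≡272, 592^8≡83, 592^16≡271, 592^32≡643, 592^64≡927, 592^128≡92, 592^256≡743 (mod 1103).
592^276 = 592^(256+16+4) ≡ 757 (mod 1103).
Check: 757² = 573049 ≡ 592 (mod 1103). The two roots are 346 and 757.

346, 757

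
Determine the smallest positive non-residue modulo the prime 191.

(2/191) = +1, so 2 is a residue.
(3/191) = +1, so 3 is a residue.
(4/191) = +1, so 4 is a residue.
(5/191) = +1, so 5 is a residue.
(6/191) = +1, so 6 is a residue.
(7/191) = −1, so 7 is the smallest positive non-residue mod 191.

7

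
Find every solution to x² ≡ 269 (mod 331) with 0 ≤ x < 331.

83, 248

Since 331 ≡ 3 (mod 4), a square root of 269 is 269^((331+1)/4) = 269^83 mod 331.
Repeated squaring: 269^2≡203, 269^4≡165, 269^8≡83, 269^16≡269, 269^32≡203, 269^64≡165 (mod 331).
269^83 = 269^(64+16+2+1) ≡ 83 (mod 331).
Check: 83² = 6889 ≡ 269 (mod 331). The two roots are 83 and 248.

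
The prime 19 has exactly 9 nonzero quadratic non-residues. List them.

2 3 8 10 12 13 14 15 18

Square k = 1,…,9 (k and 19−k give the same square):
1²=1, 2²=4, 3²=9, 4²=16, 5²≡6, 6²≡17, 7²≡11, 8²≡7, 9²≡5 (mod 19).
The residues are {1, 4, 5, 6, 7, 9, 11, 16, 17}; the non-residues are the remaining 9 nonzero classes.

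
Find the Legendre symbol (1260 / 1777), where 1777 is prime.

1

Pull out 2^2: since 1777 ≡ 1 (mod 8), (2/1777) = +1, so (2/1777)^2 = +1.
Reciprocity: 315 ≡ 3 and 1777 ≡ 1 (mod 4), so (315/1777) = +(1777/315).
Reduce top mod 315: now compute (202/315).
Pull out 2: since 315 ≡ 3 (mod 8), (2/315) = -1.
Reciprocity: 101 ≡ 1 and 315 ≡ 3 (mod 4), so (101/315) = +(315/101).
Reduce top mod 101: now compute (12/101).
Pull out 2^2: since 101 ≡ 5 (mod 8), (2/101) = -1, so (2/101)^2 = +1.
Reciprocity: 3 ≡ 3 and 101 ≡ 1 (mod 4), so (3/101) = +(101/3).
Reduce top mod 3: now compute (2/3).
Pull out 2: since 3 ≡ 3 (mod 8), (2/3) = -1.
Reached (1/3) = 1. Collecting the sign flips along the way, the symbol is +1.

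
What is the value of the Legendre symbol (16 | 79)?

1

Euler's criterion: (16/79) ≡ 16^39 (mod 79).
16^2 ≡ 19 (mod 79)
16^4 ≡ 45 (mod 79)
16^8 ≡ 50 (mod 79)
16^16 ≡ 51 (mod 79)
16^32 ≡ 73 (mod 79)
16^39 = 16^(32+4+2+1) ≡ 1 (mod 79).
Result is 1, so (16/79) = 1.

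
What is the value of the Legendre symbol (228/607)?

-1

Pull out 2^2: since 607 ≡ 7 (mod 8), (2/607) = +1, so (2/607)^2 = +1.
Reciprocity: 57 ≡ 1 and 607 ≡ 3 (mod 4), so (57/607) = +(607/57).
Reduce top mod 57: now compute (37/57).
Reciprocity: 37 ≡ 1 and 57 ≡ 1 (mod 4), so (37/57) = +(57/37).
Reduce top mod 37: now compute (20/37).
Pull out 2^2: since 37 ≡ 5 (mod 8), (2/37) = -1, so (2/37)^2 = +1.
Reciprocity: 5 ≡ 1 and 37 ≡ 1 (mod 4), so (5/37) = +(37/5).
Reduce top mod 5: now compute (2/5).
Pull out 2: since 5 ≡ 5 (mod 8), (2/5) = -1.
Reached (1/5) = 1. Collecting the sign flips along the way, the symbol is -1.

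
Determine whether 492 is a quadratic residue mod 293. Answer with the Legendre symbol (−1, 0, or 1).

Euler's criterion: (492/293) ≡ 199^146 (mod 293).
199^2 ≡ 46 (mod 293)
199^4 ≡ 65 (mod 293)
199^8 ≡ 123 (mod 293)
199^16 ≡ 186 (mod 293)
199^32 ≡ 22 (mod 293)
199^64 ≡ 191 (mod 293)
199^128 ≡ 149 (mod 293)
199^146 = 199^(128+16+2) ≡ 1 (mod 293).
Result is 1, so (492/293) = 1.

1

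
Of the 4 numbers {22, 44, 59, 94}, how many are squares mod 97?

(22/97) = +1 → QR.
(44/97) = +1 → QR.
(59/97) = -1 → non-residue.
(94/97) = +1 → QR.
Total quadratic residues among the 4: 3.

3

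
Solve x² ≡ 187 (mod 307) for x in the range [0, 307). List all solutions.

Since 307 ≡ 3 (mod 4), a square root of 187 is 187^((307+1)/4) = 187^77 mod 307.
Repeated squaring: 187^2≡278, 187^4≡227, 187^8≡260, 187^16≡60, 187^32≡223, 187^64≡302 (mod 307).
187^77 = 187^(64+8+4+1) ≡ 164 (mod 307).
Check: 164² = 26896 ≡ 187 (mod 307). The two roots are 143 and 164.

143, 164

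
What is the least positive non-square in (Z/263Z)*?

5

(2/263) = +1, so 2 is a residue.
(3/263) = +1, so 3 is a residue.
(4/263) = +1, so 4 is a residue.
(5/263) = −1, so 5 is the smallest positive non-residue mod 263.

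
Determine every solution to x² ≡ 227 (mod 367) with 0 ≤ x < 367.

31, 336

Since 367 ≡ 3 (mod 4), a square root of 227 is 227^((367+1)/4) = 227^92 mod 367.
Repeated squaring: 227^2≡149, 227^4≡181, 227^8≡98, 227^16≡62, 227^32≡174, 227^64≡182 (mod 367).
227^92 = 227^(64+16+8+4) ≡ 31 (mod 367).
Check: 31² = 961 ≡ 227 (mod 367). The two roots are 31 and 336.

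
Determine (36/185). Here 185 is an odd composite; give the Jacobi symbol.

Pull out 2^2: since 185 ≡ 1 (mod 8), (2/185) = +1, so (2/185)^2 = +1.
Reciprocity: 9 ≡ 1 and 185 ≡ 1 (mod 4), so (9/185) = +(185/9).
Reduce top mod 9: now compute (5/9).
Reciprocity: 5 ≡ 1 and 9 ≡ 1 (mod 4), so (5/9) = +(9/5).
Reduce top mod 5: now compute (4/5).
Pull out 2^2: since 5 ≡ 5 (mod 8), (2/5) = -1, so (2/5)^2 = +1.
Reached (1/5) = 1. Collecting the sign flips along the way, the symbol is +1.

1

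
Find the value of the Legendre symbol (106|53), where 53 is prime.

0

First reduce: 106 ≡ 0 (mod 53).
Top reduces to 0: gcd > 1, so the symbol is 0.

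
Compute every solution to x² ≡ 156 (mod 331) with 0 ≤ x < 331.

Since 331 ≡ 3 (mod 4), a square root of 156 is 156^((331+1)/4) = 156^83 mod 331.
Repeated squaring: 156^2≡173, 156^4≡139, 156^8≡123, 156^16≡234, 156^32≡141, 156^64≡21 (mod 331).
156^83 = 156^(64+16+2+1) ≡ 241 (mod 331).
Check: 241² = 58081 ≡ 156 (mod 331). The two roots are 90 and 241.

90, 241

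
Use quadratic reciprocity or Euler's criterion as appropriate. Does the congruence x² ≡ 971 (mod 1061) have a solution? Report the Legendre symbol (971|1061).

Euler's criterion: (971/1061) ≡ 971^530 (mod 1061).
971^2 ≡ 673 (mod 1061)
971^4 ≡ 943 (mod 1061)
971^8 ≡ 131 (mod 1061)
971^16 ≡ 185 (mod 1061)
971^32 ≡ 273 (mod 1061)
971^64 ≡ 259 (mod 1061)
971^128 ≡ 238 (mod 1061)
971^256 ≡ 411 (mod 1061)
971^512 ≡ 222 (mod 1061)
971^530 = 971^(512+16+2) ≡ 1060 (mod 1061).
Result is 1060 ≡ −1, so (971/1061) = −1.

-1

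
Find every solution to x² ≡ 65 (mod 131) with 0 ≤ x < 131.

14, 117

Since 131 ≡ 3 (mod 4), a square root of 65 is 65^((131+1)/4) = 65^33 mod 131.
Repeated squaring: 65^2≡33, 65^4≡41, 65^8≡109, 65^16≡91, 65^32≡28 (mod 131).
65^33 = 65^(32+1) ≡ 117 (mod 131).
Check: 117² = 13689 ≡ 65 (mod 131). The two roots are 14 and 117.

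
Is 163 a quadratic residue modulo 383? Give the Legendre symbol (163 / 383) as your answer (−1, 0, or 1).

-1

Reciprocity: 163 ≡ 3 and 383 ≡ 3 (mod 4), so (163/383) = −(383/163).
Reduce top mod 163: now compute (57/163).
Reciprocity: 57 ≡ 1 and 163 ≡ 3 (mod 4), so (57/163) = +(163/57).
Reduce top mod 57: now compute (49/57).
Reciprocity: 49 ≡ 1 and 57 ≡ 1 (mod 4), so (49/57) = +(57/49).
Reduce top mod 49: now compute (8/49).
Pull out 2^3: since 49 ≡ 1 (mod 8), (2/49) = +1, so (2/49)^3 = +1.
Reached (1/49) = 1. Collecting the sign flips along the way, the symbol is -1.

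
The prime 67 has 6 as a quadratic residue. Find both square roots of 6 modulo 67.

Since 67 ≡ 3 (mod 4), a square root of 6 is 6^((67+1)/4) = 6^17 mod 67.
Repeated squaring: 6^2≡36, 6^4≡23, 6^8≡60, 6^16≡49 (mod 67).
6^17 = 6^(16+1) ≡ 26 (mod 67).
Check: 26² = 676 ≡ 6 (mod 67). The two roots are 26 and 41.

26, 41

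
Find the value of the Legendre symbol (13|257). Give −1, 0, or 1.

Euler's criterion: (13/257) ≡ 13^128 (mod 257).
13^2 ≡ 169 (mod 257)
13^4 ≡ 34 (mod 257)
13^8 ≡ 128 (mod 257)
13^16 ≡ 193 (mod 257)
13^32 ≡ 241 (mod 257)
13^64 ≡ 256 (mod 257)
13^128 ≡ 1 (mod 257)
13^128 = 13^(128) ≡ 1 (mod 257).
Result is 1, so (13/257) = 1.

1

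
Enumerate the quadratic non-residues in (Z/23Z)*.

5,7,10,11,14,15,17,19,20,21,22

Square k = 1,…,11 (k and 23−k give the same square):
1²=1, 2²=4, 3²=9, 4²=16, 5²≡2, 6²≡13, 7²≡3, 8²≡18, 9²≡12, 10²≡8, 11²≡6 (mod 23).
The residues are {1, 2, 3, 4, 6, 8, 9, 12, 13, 16, 18}; the non-residues are the remaining 11 nonzero classes.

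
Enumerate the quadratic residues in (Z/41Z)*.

1,2,4,5,8,9,10,16,18,20,21,23,25,31,32,33,36,37,39,40

Square k = 1,…,20 (k and 41−k give the same square):
1²=1, 2²=4, 3²=9, 4²=16, 5²=25, 6²=36, 7²≡8, 8²≡23, 9²≡40, 10²≡18, 11²≡39, 12²≡21, 13²≡5, 14²≡32, 15²≡20, 16²≡10, 17²≡2, 18²≡37, 19²≡33, 20²≡31 (mod 41).
So the quadratic residues mod 41 are {1, 2, 4, 5, 8, 9, 10, 16, 18, 20, 21, 23, 25, 31, 32, 33, 36, 37, 39, 40}.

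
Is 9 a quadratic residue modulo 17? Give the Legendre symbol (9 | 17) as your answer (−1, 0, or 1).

Reciprocity: 9 ≡ 1 and 17 ≡ 1 (mod 4), so (9/17) = +(17/9).
Reduce top mod 9: now compute (8/9).
Pull out 2^3: since 9 ≡ 1 (mod 8), (2/9) = +1, so (2/9)^3 = +1.
Reached (1/9) = 1. Collecting the sign flips along the way, the symbol is +1.

1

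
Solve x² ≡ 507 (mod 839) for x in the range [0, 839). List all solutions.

Since 839 ≡ 3 (mod 4), a square root of 507 is 507^((839+1)/4) = 507^210 mod 839.
Repeated squaring: 507^2≡315, 507^4≡223, 507^8≡228, 507^16≡805, 507^32≡317, 507^64≡648, 507^128≡404 (mod 839).
507^210 = 507^(128+64+16+2) ≡ 533 (mod 839).
Check: 533² = 284089 ≡ 507 (mod 839). The two roots are 306 and 533.

306, 533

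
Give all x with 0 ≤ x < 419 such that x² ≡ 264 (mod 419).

39, 380

Since 419 ≡ 3 (mod 4), a square root of 264 is 264^((419+1)/4) = 264^105 mod 419.
Repeated squaring: 264^2≡142, 264^4≡52, 264^8≡190, 264^16≡66, 264^32≡166, 264^64≡321 (mod 419).
264^105 = 264^(64+32+8+1) ≡ 39 (mod 419).
Check: 39² = 1521 ≡ 264 (mod 419). The two roots are 39 and 380.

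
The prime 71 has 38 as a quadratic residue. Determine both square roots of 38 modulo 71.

Since 71 ≡ 3 (mod 4), a square root of 38 is 38^((71+1)/4) = 38^18 mod 71.
Repeated squaring: 38^2≡24, 38^4≡8, 38^8≡64, 38^16≡49 (mod 71).
38^18 = 38^(16+2) ≡ 40 (mod 71).
Check: 40² = 1600 ≡ 38 (mod 71). The two roots are 31 and 40.

31, 40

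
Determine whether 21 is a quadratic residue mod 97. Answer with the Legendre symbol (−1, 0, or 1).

-1

Euler's criterion: (21/97) ≡ 21^48 (mod 97).
21^2 ≡ 53 (mod 97)
21^4 ≡ 93 (mod 97)
21^8 ≡ 16 (mod 97)
21^16 ≡ 62 (mod 97)
21^32 ≡ 61 (mod 97)
21^48 = 21^(32+16) ≡ 96 (mod 97).
Result is 96 ≡ −1, so (21/97) = −1.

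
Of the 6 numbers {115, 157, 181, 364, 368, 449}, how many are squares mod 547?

(115/547) = +1 → QR.
(157/547) = +1 → QR.
(181/547) = +1 → QR.
(364/547) = -1 → non-residue.
(368/547) = -1 → non-residue.
(449/547) = +1 → QR.
Total quadratic residues among the 6: 4.

4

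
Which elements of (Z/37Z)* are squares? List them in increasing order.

1,3,4,7,9,10,11,12,16,21,25,26,27,28,30,33,34,36

Square k = 1,…,18 (k and 37−k give the same square):
1²=1, 2²=4, 3²=9, 4²=16, 5²=25, 6²=36, 7²≡12, 8²≡27, 9²≡7, 10²≡26, 11²≡10, 12²≡33, 13²≡21, 14²≡11, 15²≡3, 16²≡34, 17²≡30, 18²≡28 (mod 37).
So the quadratic residues mod 37 are {1, 3, 4, 7, 9, 10, 11, 12, 16, 21, 25, 26, 27, 28, 30, 33, 34, 36}.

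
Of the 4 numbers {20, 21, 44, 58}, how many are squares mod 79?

3

(20/79) = +1 → QR.
(21/79) = +1 → QR.
(44/79) = +1 → QR.
(58/79) = -1 → non-residue.
Total quadratic residues among the 4: 3.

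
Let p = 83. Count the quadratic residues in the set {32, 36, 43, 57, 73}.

(32/83) = -1 → non-residue.
(36/83) = +1 → QR.
(43/83) = -1 → non-residue.
(57/83) = -1 → non-residue.
(73/83) = -1 → non-residue.
Total quadratic residues among the 5: 1.

1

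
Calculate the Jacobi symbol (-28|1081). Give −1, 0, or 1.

-1

First reduce: -28 ≡ 1053 (mod 1081).
Reciprocity: 1053 ≡ 1 and 1081 ≡ 1 (mod 4), so (1053/1081) = +(1081/1053).
Reduce top mod 1053: now compute (28/1053).
Pull out 2^2: since 1053 ≡ 5 (mod 8), (2/1053) = -1, so (2/1053)^2 = +1.
Reciprocity: 7 ≡ 3 and 1053 ≡ 1 (mod 4), so (7/1053) = +(1053/7).
Reduce top mod 7: now compute (3/7).
Reciprocity: 3 ≡ 3 and 7 ≡ 3 (mod 4), so (3/7) = −(7/3).
Reduce top mod 3: now compute (1/3).
Reached (1/3) = 1. Collecting the sign flips along the way, the symbol is -1.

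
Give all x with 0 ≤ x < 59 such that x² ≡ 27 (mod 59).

26, 33

Since 59 ≡ 3 (mod 4), a square root of 27 is 27^((59+1)/4) = 27^15 mod 59.
Repeated squaring: 27^2≡21, 27^4≡28, 27^8≡17 (mod 59).
27^15 = 27^(8+4+2+1) ≡ 26 (mod 59).
Check: 26² = 676 ≡ 27 (mod 59). The two roots are 26 and 33.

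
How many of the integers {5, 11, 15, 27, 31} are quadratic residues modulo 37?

2

(5/37) = -1 → non-residue.
(11/37) = +1 → QR.
(15/37) = -1 → non-residue.
(27/37) = +1 → QR.
(31/37) = -1 → non-residue.
Total quadratic residues among the 5: 2.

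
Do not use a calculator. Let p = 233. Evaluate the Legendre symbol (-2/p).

First reduce: -2 ≡ 231 (mod 233).
Reciprocity: 231 ≡ 3 and 233 ≡ 1 (mod 4), so (231/233) = +(233/231).
Reduce top mod 231: now compute (2/231).
Pull out 2: since 231 ≡ 7 (mod 8), (2/231) = +1.
Reached (1/231) = 1. Collecting the sign flips along the way, the symbol is +1.

1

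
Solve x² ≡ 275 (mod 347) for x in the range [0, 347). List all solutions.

52, 295

Since 347 ≡ 3 (mod 4), a square root of 275 is 275^((347+1)/4) = 275^87 mod 347.
Repeated squaring: 275^2≡326, 275^4≡94, 275^8≡161, 275^16≡243, 275^32≡59, 275^64≡11 (mod 347).
275^87 = 275^(64+16+4+2+1) ≡ 52 (mod 347).
Check: 52² = 2704 ≡ 275 (mod 347). The two roots are 52 and 295.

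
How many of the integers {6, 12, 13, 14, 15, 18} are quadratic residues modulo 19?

1

(6/19) = +1 → QR.
(12/19) = -1 → non-residue.
(13/19) = -1 → non-residue.
(14/19) = -1 → non-residue.
(15/19) = -1 → non-residue.
(18/19) = -1 → non-residue.
Total quadratic residues among the 6: 1.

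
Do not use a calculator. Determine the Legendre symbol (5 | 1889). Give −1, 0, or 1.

Reciprocity: 5 ≡ 1 and 1889 ≡ 1 (mod 4), so (5/1889) = +(1889/5).
Reduce top mod 5: now compute (4/5).
Pull out 2^2: since 5 ≡ 5 (mod 8), (2/5) = -1, so (2/5)^2 = +1.
Reached (1/5) = 1. Collecting the sign flips along the way, the symbol is +1.

1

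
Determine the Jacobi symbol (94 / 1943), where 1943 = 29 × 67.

Pull out 2: since 1943 ≡ 7 (mod 8), (2/1943) = +1.
Reciprocity: 47 ≡ 3 and 1943 ≡ 3 (mod 4), so (47/1943) = −(1943/47).
Reduce top mod 47: now compute (16/47).
Pull out 2^4: since 47 ≡ 7 (mod 8), (2/47) = +1, so (2/47)^4 = +1.
Reached (1/47) = 1. Collecting the sign flips along the way, the symbol is -1.

-1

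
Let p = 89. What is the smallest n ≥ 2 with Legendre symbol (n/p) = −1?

3

(2/89) = +1, so 2 is a residue.
(3/89) = −1, so 3 is the smallest positive non-residue mod 89.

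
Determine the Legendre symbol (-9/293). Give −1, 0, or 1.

First reduce: -9 ≡ 284 (mod 293).
Pull out 2^2: since 293 ≡ 5 (mod 8), (2/293) = -1, so (2/293)^2 = +1.
Reciprocity: 71 ≡ 3 and 293 ≡ 1 (mod 4), so (71/293) = +(293/71).
Reduce top mod 71: now compute (9/71).
Reciprocity: 9 ≡ 1 and 71 ≡ 3 (mod 4), so (9/71) = +(71/9).
Reduce top mod 9: now compute (8/9).
Pull out 2^3: since 9 ≡ 1 (mod 8), (2/9) = +1, so (2/9)^3 = +1.
Reached (1/9) = 1. Collecting the sign flips along the way, the symbol is +1.

1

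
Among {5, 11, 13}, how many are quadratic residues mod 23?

1

(5/23) = -1 → non-residue.
(11/23) = -1 → non-residue.
(13/23) = +1 → QR.
Total quadratic residues among the 3: 1.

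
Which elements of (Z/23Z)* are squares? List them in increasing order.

1 2 3 4 6 8 9 12 13 16 18

Square k = 1,…,11 (k and 23−k give the same square):
1²=1, 2²=4, 3²=9, 4²=16, 5²≡2, 6²≡13, 7²≡3, 8²≡18, 9²≡12, 10²≡8, 11²≡6 (mod 23).
So the quadratic residues mod 23 are {1, 2, 3, 4, 6, 8, 9, 12, 13, 16, 18}.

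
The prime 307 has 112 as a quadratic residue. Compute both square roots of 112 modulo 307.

Since 307 ≡ 3 (mod 4), a square root of 112 is 112^((307+1)/4) = 112^77 mod 307.
Repeated squaring: 112^2≡264, 112^4≡7, 112^8≡49, 112^16≡252, 112^32≡262, 112^64≡183 (mod 307).
112^77 = 112^(64+8+4+1) ≡ 135 (mod 307).
Check: 135² = 18225 ≡ 112 (mod 307). The two roots are 135 and 172.

135, 172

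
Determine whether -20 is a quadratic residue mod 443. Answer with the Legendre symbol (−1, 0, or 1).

1

First reduce: -20 ≡ 423 (mod 443).
Reciprocity: 423 ≡ 3 and 443 ≡ 3 (mod 4), so (423/443) = −(443/423).
Reduce top mod 423: now compute (20/423).
Pull out 2^2: since 423 ≡ 7 (mod 8), (2/423) = +1, so (2/423)^2 = +1.
Reciprocity: 5 ≡ 1 and 423 ≡ 3 (mod 4), so (5/423) = +(423/5).
Reduce top mod 5: now compute (3/5).
Reciprocity: 3 ≡ 3 and 5 ≡ 1 (mod 4), so (3/5) = +(5/3).
Reduce top mod 3: now compute (2/3).
Pull out 2: since 3 ≡ 3 (mod 8), (2/3) = -1.
Reached (1/3) = 1. Collecting the sign flips along the way, the symbol is +1.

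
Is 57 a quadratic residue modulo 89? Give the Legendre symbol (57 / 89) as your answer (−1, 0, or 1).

Reciprocity: 57 ≡ 1 and 89 ≡ 1 (mod 4), so (57/89) = +(89/57).
Reduce top mod 57: now compute (32/57).
Pull out 2^5: since 57 ≡ 1 (mod 8), (2/57) = +1, so (2/57)^5 = +1.
Reached (1/57) = 1. Collecting the sign flips along the way, the symbol is +1.

1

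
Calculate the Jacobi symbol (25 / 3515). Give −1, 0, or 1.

Reciprocity: 25 ≡ 1 and 3515 ≡ 3 (mod 4), so (25/3515) = +(3515/25).
Reduce top mod 25: now compute (15/25).
Reciprocity: 15 ≡ 3 and 25 ≡ 1 (mod 4), so (15/25) = +(25/15).
Reduce top mod 15: now compute (10/15).
Pull out 2: since 15 ≡ 7 (mod 8), (2/15) = +1.
Reciprocity: 5 ≡ 1 and 15 ≡ 3 (mod 4), so (5/15) = +(15/5).
Reduce top mod 5: now compute (0/5).
Top reduces to 0: gcd > 1, so the symbol is 0.

0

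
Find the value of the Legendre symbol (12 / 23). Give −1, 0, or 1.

1

Euler's criterion: (12/23) ≡ 12^11 (mod 23).
12^2 ≡ 6 (mod 23)
12^4 ≡ 13 (mod 23)
12^8 ≡ 8 (mod 23)
12^11 = 12^(8+2+1) ≡ 1 (mod 23).
Result is 1, so (12/23) = 1.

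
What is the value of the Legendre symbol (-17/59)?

First reduce: -17 ≡ 42 (mod 59).
Pull out 2: since 59 ≡ 3 (mod 8), (2/59) = -1.
Reciprocity: 21 ≡ 1 and 59 ≡ 3 (mod 4), so (21/59) = +(59/21).
Reduce top mod 21: now compute (17/21).
Reciprocity: 17 ≡ 1 and 21 ≡ 1 (mod 4), so (17/21) = +(21/17).
Reduce top mod 17: now compute (4/17).
Pull out 2^2: since 17 ≡ 1 (mod 8), (2/17) = +1, so (2/17)^2 = +1.
Reached (1/17) = 1. Collecting the sign flips along the way, the symbol is -1.

-1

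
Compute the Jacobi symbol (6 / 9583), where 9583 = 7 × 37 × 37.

Pull out 2: since 9583 ≡ 7 (mod 8), (2/9583) = +1.
Reciprocity: 3 ≡ 3 and 9583 ≡ 3 (mod 4), so (3/9583) = −(9583/3).
Reduce top mod 3: now compute (1/3).
Reached (1/3) = 1. Collecting the sign flips along the way, the symbol is -1.

-1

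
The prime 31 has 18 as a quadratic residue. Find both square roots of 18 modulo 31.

7, 24

Since 31 ≡ 3 (mod 4), a square root of 18 is 18^((31+1)/4) = 18^8 mod 31.
Repeated squaring: 18^2≡14, 18^4≡10, 18^8≡7 (mod 31).
18^8 = 18^(8) ≡ 7 (mod 31).
Check: 7² = 49 ≡ 18 (mod 31). The two roots are 7 and 24.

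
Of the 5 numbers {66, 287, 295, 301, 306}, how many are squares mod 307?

3

(66/307) = +1 → QR.
(287/307) = +1 → QR.
(295/307) = +1 → QR.
(301/307) = -1 → non-residue.
(306/307) = -1 → non-residue.
Total quadratic residues among the 5: 3.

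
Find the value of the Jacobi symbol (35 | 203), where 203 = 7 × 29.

Reciprocity: 35 ≡ 3 and 203 ≡ 3 (mod 4), so (35/203) = −(203/35).
Reduce top mod 35: now compute (28/35).
Pull out 2^2: since 35 ≡ 3 (mod 8), (2/35) = -1, so (2/35)^2 = +1.
Reciprocity: 7 ≡ 3 and 35 ≡ 3 (mod 4), so (7/35) = −(35/7).
Reduce top mod 7: now compute (0/7).
Top reduces to 0: gcd > 1, so the symbol is 0.

0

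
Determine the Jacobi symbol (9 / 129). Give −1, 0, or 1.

0

Reciprocity: 9 ≡ 1 and 129 ≡ 1 (mod 4), so (9/129) = +(129/9).
Reduce top mod 9: now compute (3/9).
Reciprocity: 3 ≡ 3 and 9 ≡ 1 (mod 4), so (3/9) = +(9/3).
Reduce top mod 3: now compute (0/3).
Top reduces to 0: gcd > 1, so the symbol is 0.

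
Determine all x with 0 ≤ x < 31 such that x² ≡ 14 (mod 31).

Since 31 ≡ 3 (mod 4), a square root of 14 is 14^((31+1)/4) = 14^8 mod 31.
Repeated squaring: 14^2≡10, 14^4≡7, 14^8≡18 (mod 31).
14^8 = 14^(8) ≡ 18 (mod 31).
Check: 18² = 324 ≡ 14 (mod 31). The two roots are 13 and 18.

13, 18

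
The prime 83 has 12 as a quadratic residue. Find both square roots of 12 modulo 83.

Since 83 ≡ 3 (mod 4), a square root of 12 is 12^((83+1)/4) = 12^21 mod 83.
Repeated squaring: 12^2≡61, 12^4≡69, 12^8≡30, 12^16≡70 (mod 83).
12^21 = 12^(16+4+1) ≡ 26 (mod 83).
Check: 26² = 676 ≡ 12 (mod 83). The two roots are 26 and 57.

26, 57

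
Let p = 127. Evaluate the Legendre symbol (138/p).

Euler's criterion: (138/127) ≡ 11^63 (mod 127).
11^2 ≡ 121 (mod 127)
11^4 ≡ 36 (mod 127)
11^8 ≡ 26 (mod 127)
11^16 ≡ 41 (mod 127)
11^32 ≡ 30 (mod 127)
11^63 = 11^(32+16+8+4+2+1) ≡ 1 (mod 127).
Result is 1, so (138/127) = 1.

1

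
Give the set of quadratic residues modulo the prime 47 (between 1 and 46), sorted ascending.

1,2,3,4,6,7,8,9,12,14,16,17,18,21,24,25,27,28,32,34,36,37,42

Square k = 1,…,23 (k and 47−k give the same square):
1²=1, 2²=4, 3²=9, 4²=16, 5²=25, 6²=36, 7²≡2, 8²≡17, 9²≡34, 10²≡6, 11²≡27, 12²≡3, 13²≡28, 14²≡8, 15²≡37, 16²≡21, 17²≡7, 18²≡42, 19²≡32, 20²≡24, 21²≡18, 22²≡14, 23²≡12 (mod 47).
So the quadratic residues mod 47 are {1, 2, 3, 4, 6, 7, 8, 9, 12, 14, 16, 17, 18, 21, 24, 25, 27, 28, 32, 34, 36, 37, 42}.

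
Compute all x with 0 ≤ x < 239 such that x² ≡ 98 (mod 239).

Since 239 ≡ 3 (mod 4), a square root of 98 is 98^((239+1)/4) = 98^60 mod 239.
Repeated squaring: 98^2≡44, 98^4≡24, 98^8≡98, 98^16≡44, 98^32≡24 (mod 239).
98^60 = 98^(32+16+8+4) ≡ 24 (mod 239).
Check: 24² = 576 ≡ 98 (mod 239). The two roots are 24 and 215.

24, 215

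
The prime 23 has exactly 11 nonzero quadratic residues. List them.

Square k = 1,…,11 (k and 23−k give the same square):
1²=1, 2²=4, 3²=9, 4²=16, 5²≡2, 6²≡13, 7²≡3, 8²≡18, 9²≡12, 10²≡8, 11²≡6 (mod 23).
So the quadratic residues mod 23 are {1, 2, 3, 4, 6, 8, 9, 12, 13, 16, 18}.

1,2,3,4,6,8,9,12,13,16,18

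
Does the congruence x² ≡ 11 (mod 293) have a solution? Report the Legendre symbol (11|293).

Euler's criterion: (11/293) ≡ 11^146 (mod 293).
11^2 ≡ 121 (mod 293)
11^4 ≡ 284 (mod 293)
11^8 ≡ 81 (mod 293)
11^16 ≡ 115 (mod 293)
11^32 ≡ 40 (mod 293)
11^64 ≡ 135 (mod 293)
11^128 ≡ 59 (mod 293)
11^146 = 11^(128+16+2) ≡ 292 (mod 293).
Result is 292 ≡ −1, so (11/293) = −1.

-1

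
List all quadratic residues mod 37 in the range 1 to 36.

1, 3, 4, 7, 9, 10, 11, 12, 16, 21, 25, 26, 27, 28, 30, 33, 34, 36

Square k = 1,…,18 (k and 37−k give the same square):
1²=1, 2²=4, 3²=9, 4²=16, 5²=25, 6²=36, 7²≡12, 8²≡27, 9²≡7, 10²≡26, 11²≡10, 12²≡33, 13²≡21, 14²≡11, 15²≡3, 16²≡34, 17²≡30, 18²≡28 (mod 37).
So the quadratic residues mod 37 are {1, 3, 4, 7, 9, 10, 11, 12, 16, 21, 25, 26, 27, 28, 30, 33, 34, 36}.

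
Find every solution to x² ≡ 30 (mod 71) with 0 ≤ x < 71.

32, 39

Since 71 ≡ 3 (mod 4), a square root of 30 is 30^((71+1)/4) = 30^18 mod 71.
Repeated squaring: 30^2≡48, 30^4≡32, 30^8≡30, 30^16≡48 (mod 71).
30^18 = 30^(16+2) ≡ 32 (mod 71).
Check: 32² = 1024 ≡ 30 (mod 71). The two roots are 32 and 39.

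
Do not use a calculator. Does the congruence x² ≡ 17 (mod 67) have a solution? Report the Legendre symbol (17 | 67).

1

Reciprocity: 17 ≡ 1 and 67 ≡ 3 (mod 4), so (17/67) = +(67/17).
Reduce top mod 17: now compute (16/17).
Pull out 2^4: since 17 ≡ 1 (mod 8), (2/17) = +1, so (2/17)^4 = +1.
Reached (1/17) = 1. Collecting the sign flips along the way, the symbol is +1.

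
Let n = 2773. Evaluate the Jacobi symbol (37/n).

Reciprocity: 37 ≡ 1 and 2773 ≡ 1 (mod 4), so (37/2773) = +(2773/37).
Reduce top mod 37: now compute (35/37).
Reciprocity: 35 ≡ 3 and 37 ≡ 1 (mod 4), so (35/37) = +(37/35).
Reduce top mod 35: now compute (2/35).
Pull out 2: since 35 ≡ 3 (mod 8), (2/35) = -1.
Reached (1/35) = 1. Collecting the sign flips along the way, the symbol is -1.

-1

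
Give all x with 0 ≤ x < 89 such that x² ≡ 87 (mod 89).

89 ≡ 1 (mod 4), so we find a root by search.
Trying successive values, 40² = 1600 ≡ 87 (mod 89). The other root is 89 − 40 = 49.

40, 49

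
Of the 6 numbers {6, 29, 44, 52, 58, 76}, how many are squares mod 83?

(6/83) = -1 → non-residue.
(29/83) = +1 → QR.
(44/83) = +1 → QR.
(52/83) = -1 → non-residue.
(58/83) = -1 → non-residue.
(76/83) = -1 → non-residue.
Total quadratic residues among the 6: 2.

2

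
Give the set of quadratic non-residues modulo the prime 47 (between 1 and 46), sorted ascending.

5,10,11,13,15,19,20,22,23,26,29,30,31,33,35,38,39,40,41,43,44,45,46

Square k = 1,…,23 (k and 47−k give the same square):
1²=1, 2²=4, 3²=9, 4²=16, 5²=25, 6²=36, 7²≡2, 8²≡17, 9²≡34, 10²≡6, 11²≡27, 12²≡3, 13²≡28, 14²≡8, 15²≡37, 16²≡21, 17²≡7, 18²≡42, 19²≡32, 20²≡24, 21²≡18, 22²≡14, 23²≡12 (mod 47).
The residues are {1, 2, 3, 4, 6, 7, 8, 9, 12, 14, 16, 17, 18, 21, 24, 25, 27, 28, 32, 34, 36, 37, 42}; the non-residues are the remaining 23 nonzero classes.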